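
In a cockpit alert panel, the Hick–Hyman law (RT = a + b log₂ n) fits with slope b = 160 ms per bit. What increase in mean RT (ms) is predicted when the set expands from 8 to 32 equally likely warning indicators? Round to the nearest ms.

320 ms

ΔRT = (a + b log₂ n₂) − (a + b log₂ n₁) = b·(log₂ n₂ − log₂ n₁).
log₂(32) − log₂(8) = log₂(32/8) = log₂(4) = 2.
ΔRT = 160 × 2.0000 = 320.000 ms.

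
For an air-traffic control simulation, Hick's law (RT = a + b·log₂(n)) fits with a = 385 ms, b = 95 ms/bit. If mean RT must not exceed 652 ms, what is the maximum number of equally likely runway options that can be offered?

7

Information budget: (652 − 385)/95 = 2.8105 bits, so n ≤ 2^2.8105 = 7.015 → at most 7.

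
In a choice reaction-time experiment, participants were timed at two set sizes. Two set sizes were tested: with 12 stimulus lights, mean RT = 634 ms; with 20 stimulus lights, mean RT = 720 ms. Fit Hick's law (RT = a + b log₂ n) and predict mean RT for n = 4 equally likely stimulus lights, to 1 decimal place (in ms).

449.0 ms

With log₂ n on the abscissa the relation is linear; from the two conditions:
  b = (720 − 634) / (log₂ 20 − log₂ 12) = 86 / (4.3219 − 3.5850) = 116.695 ms/bit
  a = 634 − 116.695 × 3.5850 = 215.654 ms
Then RT(4) = 215.654 + 116.695 × log₂ 4 = 215.654 + 116.695 × 2 ≈ 449.043 ms.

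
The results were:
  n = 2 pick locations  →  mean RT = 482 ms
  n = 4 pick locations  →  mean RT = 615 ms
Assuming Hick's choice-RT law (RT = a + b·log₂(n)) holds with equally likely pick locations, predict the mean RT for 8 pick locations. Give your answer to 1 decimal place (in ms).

Solve the two-equation system in a and b:
  b = (615 − 482) / (log₂ 4 − log₂ 2) = 133 / (2 − 1) = 133.000 ms/bit
  a = 482 − 133.000 × 1 = 349.000 ms
Then RT(8) = 349.000 + 133.000 × log₂ 8 = 349.000 + 133.000 × 3 ≈ 748.000 ms.

748.0 ms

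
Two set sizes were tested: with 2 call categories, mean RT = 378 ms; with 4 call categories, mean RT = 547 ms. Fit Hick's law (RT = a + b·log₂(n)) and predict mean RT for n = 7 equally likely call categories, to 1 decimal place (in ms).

683.4 ms

Fit slope and intercept:
  b = (547 − 378) / (log₂ 4 − log₂ 2) = 169 / (2 − 1) = 169.000 ms/bit
  a = 378 − 169.000 × 1 = 209.000 ms
Then RT(7) = 209.000 + 169.000 × log₂ 7 = 209.000 + 169.000 × 2.8074 ≈ 683.443 ms.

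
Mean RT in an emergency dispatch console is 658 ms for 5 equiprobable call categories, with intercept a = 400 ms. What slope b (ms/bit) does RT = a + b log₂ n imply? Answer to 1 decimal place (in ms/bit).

log₂(5) = 2.3219 bits.
b = (RT − a)/log₂ n = (658 − 400) / 2.3219 = 111.115 ms/bit.

111.1 ms/bit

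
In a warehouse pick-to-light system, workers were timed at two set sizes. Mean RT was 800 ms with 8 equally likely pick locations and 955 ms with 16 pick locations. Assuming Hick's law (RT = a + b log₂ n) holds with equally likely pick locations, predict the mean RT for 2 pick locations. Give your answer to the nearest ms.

Solve the two-equation system in a and b:
  b = (955 − 800) / (log₂ 16 − log₂ 8) = 155 / (4 − 3) = 155 ms/bit
  a = 800 − 155 × 3 = 335 ms
Then RT(2) = 335 + 155 × log₂ 2 = 335 + 155 × 1 ≈ 490.000 ms.

490 ms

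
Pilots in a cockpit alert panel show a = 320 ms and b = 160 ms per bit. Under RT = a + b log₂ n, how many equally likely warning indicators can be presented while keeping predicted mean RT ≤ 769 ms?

6

Information budget: (769 − 320)/160 = 2.8062 bits, so n ≤ 2^2.8062 = 6.995 → at most 6.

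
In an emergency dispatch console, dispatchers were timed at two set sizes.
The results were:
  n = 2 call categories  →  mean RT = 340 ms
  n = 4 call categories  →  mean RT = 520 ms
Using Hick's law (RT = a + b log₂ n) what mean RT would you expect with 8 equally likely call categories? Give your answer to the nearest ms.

700 ms

Solve the two-equation system in a and b:
  b = (520 − 340) / (log₂ 4 − log₂ 2) = 180 / (2 − 1) = 180 ms/bit
  a = 340 − 180 × 1 = 160 ms
Then RT(8) = 160 + 180 × log₂ 8 = 160 + 180 × 3 ≈ 700.000 ms.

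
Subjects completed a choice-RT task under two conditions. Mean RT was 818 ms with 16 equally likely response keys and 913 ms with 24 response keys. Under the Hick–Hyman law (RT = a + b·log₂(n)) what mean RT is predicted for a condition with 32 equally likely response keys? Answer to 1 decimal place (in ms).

980.4 ms

Solve the two-equation system in a and b:
  b = (913 − 818) / (log₂ 24 − log₂ 16) = 95 / (4.5850 − 4) = 162.404 ms/bit
  a = 818 − 162.404 × 4 = 168.386 ms
Then RT(32) = 168.386 + 162.404 × log₂ 32 = 168.386 + 162.404 × 5 ≈ 980.404 ms.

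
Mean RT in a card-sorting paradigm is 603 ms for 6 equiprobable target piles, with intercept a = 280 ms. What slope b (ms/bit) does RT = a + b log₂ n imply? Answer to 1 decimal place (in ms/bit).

6 alternatives carry log₂ 6 = 2.5850 bits; the choice cost is 603 − 280 = 323 ms, so b = 323/2.5850 = 124.953 ms/bit.

125.0 ms/bit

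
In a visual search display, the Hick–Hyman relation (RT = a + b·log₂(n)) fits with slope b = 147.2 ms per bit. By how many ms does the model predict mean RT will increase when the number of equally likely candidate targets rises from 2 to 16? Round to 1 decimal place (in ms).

Only the slope matters, since a is common to both: ΔRT = b·log₂(n₂/n₁).
log₂(16) − log₂(2) = log₂(16/2) = log₂(8) = 3.
ΔRT = 147.2 × 3.0000 = 441.600 ms.

441.6 ms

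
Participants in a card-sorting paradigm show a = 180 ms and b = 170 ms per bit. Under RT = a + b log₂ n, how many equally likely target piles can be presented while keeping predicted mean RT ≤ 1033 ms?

Information budget: (1033 − 180)/170 = 5.0176 bits, so n ≤ 2^5.0176 = 32.394 → at most 32.

32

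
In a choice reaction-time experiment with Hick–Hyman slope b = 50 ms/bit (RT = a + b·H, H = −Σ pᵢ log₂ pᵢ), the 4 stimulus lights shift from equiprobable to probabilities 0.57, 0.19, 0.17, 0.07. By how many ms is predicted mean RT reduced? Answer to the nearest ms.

19 ms

The RT saving is b·ΔH. Equiprobable H₀ = log₂(4) = 2.0000 bits; with the given probabilities H = 1.6206 bits.
b·(H₀ − H) = 50 × (2.0000 − 1.6206) = 18.97 ms.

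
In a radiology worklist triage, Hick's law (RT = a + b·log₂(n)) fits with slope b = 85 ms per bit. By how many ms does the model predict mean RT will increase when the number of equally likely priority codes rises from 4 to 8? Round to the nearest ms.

ΔRT = (a + b log₂ n₂) − (a + b log₂ n₁) = b·(log₂ n₂ − log₂ n₁).
log₂(8) − log₂(4) = log₂(8/4) = log₂(2) = 1.
ΔRT = 85 × 1.0000 = 85.000 ms.

85 ms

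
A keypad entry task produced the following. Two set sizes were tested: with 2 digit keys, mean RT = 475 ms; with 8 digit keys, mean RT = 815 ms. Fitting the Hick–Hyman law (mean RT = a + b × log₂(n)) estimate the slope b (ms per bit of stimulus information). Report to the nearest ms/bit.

170 ms/bit

Slope: b = (815 − 475) / (log₂ 8 − log₂ 2) = 340/2.0000 = 170 ms/bit.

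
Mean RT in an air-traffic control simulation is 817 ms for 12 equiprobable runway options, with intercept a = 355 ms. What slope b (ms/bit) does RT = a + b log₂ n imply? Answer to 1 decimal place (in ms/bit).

128.9 ms/bit

b = (817 − 355) / log₂(12) = 462 / 3.5850 = 128.872 ms/bit.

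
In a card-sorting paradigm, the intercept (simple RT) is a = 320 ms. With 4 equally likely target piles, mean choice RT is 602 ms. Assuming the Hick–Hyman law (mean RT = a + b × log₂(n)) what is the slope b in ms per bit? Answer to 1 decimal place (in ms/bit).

141.0 ms/bit

b = (602 − 320) / log₂(4) = 282 / 2 = 141.000 ms/bit.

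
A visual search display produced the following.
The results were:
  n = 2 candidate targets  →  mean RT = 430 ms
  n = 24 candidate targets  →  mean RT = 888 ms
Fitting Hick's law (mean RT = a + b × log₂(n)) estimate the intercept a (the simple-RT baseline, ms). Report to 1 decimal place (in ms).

Slope: b = (888 − 430) / (log₂ 24 − log₂ 2) = 458/3.5850 = 127.756 ms/bit.
a = RT₁ − b·log₂ n₁ = 430 − 127.756 × 1 = 302.244 ms.

302.2 ms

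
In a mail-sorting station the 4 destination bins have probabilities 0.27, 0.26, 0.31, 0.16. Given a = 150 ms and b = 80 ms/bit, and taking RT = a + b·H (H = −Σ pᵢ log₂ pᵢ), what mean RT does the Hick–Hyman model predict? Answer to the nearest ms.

307 ms

Entropy contributions −pᵢ log₂ pᵢ: 0.5100, 0.5053, 0.5238, 0.4230; sum H = 1.9621 bits.
RT = a + bH = 150 + 80·1.9621 = 306.97 ms.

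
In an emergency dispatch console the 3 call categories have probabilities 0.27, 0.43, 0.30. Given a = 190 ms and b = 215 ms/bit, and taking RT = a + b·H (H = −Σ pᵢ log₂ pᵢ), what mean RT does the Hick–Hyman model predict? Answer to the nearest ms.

524 ms

H = 0.27·log₂(1/0.27) + 0.43·log₂(1/0.43) + 0.30·log₂(1/0.30) = 1.5547 bits.
RT = 190 + 215 × 1.5547 = 524.26 ms.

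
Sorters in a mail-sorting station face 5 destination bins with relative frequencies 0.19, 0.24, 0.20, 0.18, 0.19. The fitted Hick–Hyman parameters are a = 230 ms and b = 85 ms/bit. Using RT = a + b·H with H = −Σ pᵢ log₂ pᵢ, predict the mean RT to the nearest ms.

427 ms

H = 0.19·log₂(1/0.19) + 0.24·log₂(1/0.24) + 0.20·log₂(1/0.20) + 0.18·log₂(1/0.18) + 0.19·log₂(1/0.19) = 2.3143 bits.
RT = 230 + 85 × 2.3143 = 426.71 ms.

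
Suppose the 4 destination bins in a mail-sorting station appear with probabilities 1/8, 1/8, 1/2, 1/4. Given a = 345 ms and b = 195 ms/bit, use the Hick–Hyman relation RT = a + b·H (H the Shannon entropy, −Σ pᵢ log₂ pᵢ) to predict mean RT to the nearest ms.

686 ms

H = −Σ pᵢ log₂ pᵢ = 0.125·3 + 0.125·3 + 0.5·1 + 0.25·2 = 1.750 bits.
RT = 345 + 195 × 1.750 = 686.25 ms.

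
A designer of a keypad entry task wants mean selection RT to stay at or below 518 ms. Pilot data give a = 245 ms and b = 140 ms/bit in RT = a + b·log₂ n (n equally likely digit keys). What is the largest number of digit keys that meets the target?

Information budget: (518 − 245)/140 = 1.9500 bits, so n ≤ 2^1.9500 = 3.864 → at most 3.

3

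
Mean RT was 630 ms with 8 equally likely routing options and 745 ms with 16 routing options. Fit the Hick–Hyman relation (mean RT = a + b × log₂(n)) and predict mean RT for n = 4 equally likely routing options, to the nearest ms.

Fit slope and intercept:
  b = (745 − 630) / (log₂ 16 − log₂ 8) = 115 / (4 − 3) = 115 ms/bit
  a = 630 − 115 × 3 = 285 ms
Then RT(4) = 285 + 115 × log₂ 4 = 285 + 115 × 2 ≈ 515.000 ms.

515 ms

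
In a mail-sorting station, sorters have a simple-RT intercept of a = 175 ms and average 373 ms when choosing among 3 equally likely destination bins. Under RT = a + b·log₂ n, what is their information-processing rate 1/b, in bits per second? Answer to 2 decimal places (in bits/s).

Choice component = 373 − 175 = 198 ms over log₂(3) = 1.5850 bits.
b = 198 / 1.5850 = 124.924 ms/bit, so 1/b = 8.005 bits/s.

8.00 bits/s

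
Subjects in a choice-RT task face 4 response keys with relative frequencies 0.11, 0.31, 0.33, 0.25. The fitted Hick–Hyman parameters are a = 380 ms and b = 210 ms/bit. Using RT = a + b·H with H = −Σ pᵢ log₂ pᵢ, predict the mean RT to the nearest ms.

779 ms

H = 0.11·log₂(1/0.11) + 0.31·log₂(1/0.31) + 0.33·log₂(1/0.33) + 0.25·log₂(1/0.25) = 1.9019 bits.
RT = 380 + 210 × 1.9019 = 779.40 ms.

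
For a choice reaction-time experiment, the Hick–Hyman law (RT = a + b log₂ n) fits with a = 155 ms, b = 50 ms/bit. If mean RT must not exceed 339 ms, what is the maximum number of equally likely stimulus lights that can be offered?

50·log₂ n ≤ 339 − 155 = 184, giving log₂ n ≤ 3.6800 and n ≤ 12.817. The largest whole number is 12.

12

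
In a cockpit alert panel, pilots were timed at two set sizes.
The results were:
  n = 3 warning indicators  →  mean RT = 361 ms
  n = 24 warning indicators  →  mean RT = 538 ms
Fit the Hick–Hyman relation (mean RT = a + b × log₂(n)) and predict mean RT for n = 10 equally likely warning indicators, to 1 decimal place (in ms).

463.5 ms

RT is linear in log₂ n, so two points fix the line:
  b = (538 − 361) / (log₂ 24 − log₂ 3) = 177 / (4.5850 − 1.5850) = 59.000 ms/bit
  a = 361 − 59.000 × 1.5850 = 267.487 ms
Then RT(10) = 267.487 + 59.000 × log₂ 10 = 267.487 + 59.000 × 3.3219 ≈ 463.481 ms.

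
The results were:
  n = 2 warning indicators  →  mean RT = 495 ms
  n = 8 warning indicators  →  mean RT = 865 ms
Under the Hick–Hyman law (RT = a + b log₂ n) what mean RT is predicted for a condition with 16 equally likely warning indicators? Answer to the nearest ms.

1050 ms

RT is linear in log₂ n, so two points fix the line:
  b = (865 − 495) / (log₂ 8 − log₂ 2) = 370 / (3 − 1) = 185 ms/bit
  a = 495 − 185 × 1 = 310 ms
Then RT(16) = 310 + 185 × log₂ 16 = 310 + 185 × 4 ≈ 1050.000 ms.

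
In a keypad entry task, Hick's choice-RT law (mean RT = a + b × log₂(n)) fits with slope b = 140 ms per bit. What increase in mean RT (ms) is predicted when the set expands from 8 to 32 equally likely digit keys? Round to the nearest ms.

ΔRT = (a + b log₂ n₂) − (a + b log₂ n₁) = b·(log₂ n₂ − log₂ n₁).
log₂(32) − log₂(8) = log₂(32/8) = log₂(4) = 2.
ΔRT = 140 × 2.0000 = 280.000 ms.

280 ms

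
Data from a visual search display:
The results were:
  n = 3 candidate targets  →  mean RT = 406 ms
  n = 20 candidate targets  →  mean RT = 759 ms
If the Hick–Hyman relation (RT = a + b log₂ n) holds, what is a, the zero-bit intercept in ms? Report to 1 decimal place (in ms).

Slope: b = (759 − 406) / (log₂ 20 − log₂ 3) = 353/2.7370 = 128.975 ms/bit.
Intercept: a = 406 − 128.975·log₂(3) = 201.580 ms.

201.6 ms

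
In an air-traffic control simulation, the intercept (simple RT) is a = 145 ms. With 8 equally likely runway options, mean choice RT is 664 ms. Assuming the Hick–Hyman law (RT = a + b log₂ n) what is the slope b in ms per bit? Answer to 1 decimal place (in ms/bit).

173.0 ms/bit

8 alternatives carry log₂ 8 = 3 bits; the choice cost is 664 − 145 = 519 ms, so b = 519/3 = 173.000 ms/bit.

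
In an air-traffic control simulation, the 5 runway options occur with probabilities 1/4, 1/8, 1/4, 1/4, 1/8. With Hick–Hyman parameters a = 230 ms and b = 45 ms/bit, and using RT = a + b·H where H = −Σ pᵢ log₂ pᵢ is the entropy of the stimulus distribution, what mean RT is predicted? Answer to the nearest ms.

H = −Σ pᵢ log₂ pᵢ = 0.25·2 + 0.125·3 + 0.25·2 + 0.25·2 + 0.125·3 = 2.250 bits.
RT = 230 + 45 × 2.250 = 331.25 ms.

331 ms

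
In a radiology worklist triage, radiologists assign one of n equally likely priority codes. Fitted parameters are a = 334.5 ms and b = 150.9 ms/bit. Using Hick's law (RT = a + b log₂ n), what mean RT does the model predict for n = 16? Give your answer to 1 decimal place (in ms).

log₂(16) = 4 bits, so RT = 334.5 + 150.9 × 4 ≈ 938.100 ms.

938.1 ms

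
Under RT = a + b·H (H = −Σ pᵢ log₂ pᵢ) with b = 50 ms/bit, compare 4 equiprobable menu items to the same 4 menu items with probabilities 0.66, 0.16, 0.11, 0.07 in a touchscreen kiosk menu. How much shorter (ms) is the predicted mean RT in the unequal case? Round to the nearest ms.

Equiprobable entropy H₀ = log₂ 4 = 2.0000 bits.
Skewed entropy H = −Σ pᵢ log₂ pᵢ = 1.4375 bits.
ΔRT = b·(H₀ − H) = 50 × 0.5625 = 28.12 ms.

28 ms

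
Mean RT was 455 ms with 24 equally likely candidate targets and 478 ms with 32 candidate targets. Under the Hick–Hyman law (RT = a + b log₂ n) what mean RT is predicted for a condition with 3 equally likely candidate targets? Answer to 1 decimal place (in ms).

288.7 ms

RT is linear in log₂ n, so two points fix the line:
  b = (478 − 455) / (log₂ 32 − log₂ 24) = 23 / (5 − 4.5850) = 55.417 ms/bit
  a = 455 − 55.417 × 4.5850 = 200.917 ms
Then RT(3) = 200.917 + 55.417 × log₂ 3 = 200.917 + 55.417 × 1.5850 ≈ 288.750 ms.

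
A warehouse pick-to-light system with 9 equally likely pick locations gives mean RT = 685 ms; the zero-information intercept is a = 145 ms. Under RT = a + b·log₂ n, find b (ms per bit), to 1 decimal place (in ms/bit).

170.4 ms/bit

9 alternatives carry log₂ 9 = 3.1699 bits; the choice cost is 685 − 145 = 540 ms, so b = 540/3.1699 = 170.351 ms/bit.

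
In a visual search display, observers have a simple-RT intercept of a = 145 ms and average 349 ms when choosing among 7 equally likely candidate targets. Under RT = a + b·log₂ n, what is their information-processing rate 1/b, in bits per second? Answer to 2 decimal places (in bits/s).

13.76 bits/s

b = (349 − 145)/log₂ 7 = 204/2.8074 = 72.666 ms per bit = 0.07267 s/bit; the reciprocal is 13.762 bits/s.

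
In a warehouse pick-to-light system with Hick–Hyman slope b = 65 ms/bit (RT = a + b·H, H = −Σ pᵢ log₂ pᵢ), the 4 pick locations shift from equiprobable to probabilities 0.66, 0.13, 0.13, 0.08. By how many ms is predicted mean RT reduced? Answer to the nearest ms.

36 ms

Equiprobable entropy H₀ = log₂ 4 = 2.0000 bits.
Skewed entropy H = −Σ pᵢ log₂ pᵢ = 1.4524 bits.
ΔRT = b·(H₀ − H) = 65 × 0.5476 = 35.59 ms.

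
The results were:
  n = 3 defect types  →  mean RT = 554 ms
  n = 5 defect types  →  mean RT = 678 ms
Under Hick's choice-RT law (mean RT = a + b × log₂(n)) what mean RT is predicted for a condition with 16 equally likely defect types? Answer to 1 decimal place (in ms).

Solve the two-equation system in a and b:
  b = (678 − 554) / (log₂ 5 − log₂ 3) = 124 / (2.3219 − 1.5850) = 168.258 ms/bit
  a = 554 − 168.258 × 1.5850 = 287.318 ms
Then RT(16) = 287.318 + 168.258 × log₂ 16 = 287.318 + 168.258 × 4 ≈ 960.348 ms.

960.3 ms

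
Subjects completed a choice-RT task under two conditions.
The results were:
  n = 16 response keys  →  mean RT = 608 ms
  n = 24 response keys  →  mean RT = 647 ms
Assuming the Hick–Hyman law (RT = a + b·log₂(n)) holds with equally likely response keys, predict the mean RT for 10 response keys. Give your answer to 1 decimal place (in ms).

RT is linear in log₂ n, so two points fix the line:
  b = (647 − 608) / (log₂ 24 − log₂ 16) = 39 / (4.5850 − 4) = 66.671 ms/bit
  a = 608 − 66.671 × 4 = 341.316 ms
Then RT(10) = 341.316 + 66.671 × log₂ 10 = 341.316 + 66.671 × 3.3219 ≈ 562.792 ms.

562.8 ms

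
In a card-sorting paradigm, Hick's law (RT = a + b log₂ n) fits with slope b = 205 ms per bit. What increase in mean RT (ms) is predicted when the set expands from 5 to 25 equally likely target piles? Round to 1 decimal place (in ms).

Only the slope matters, since a is common to both: ΔRT = b·log₂(n₂/n₁).
log₂(25) − log₂(5) = 4.6439 − 2.3219 = 2.3219.
ΔRT = 205 × 2.3219 = 475.995 ms.

476.0 ms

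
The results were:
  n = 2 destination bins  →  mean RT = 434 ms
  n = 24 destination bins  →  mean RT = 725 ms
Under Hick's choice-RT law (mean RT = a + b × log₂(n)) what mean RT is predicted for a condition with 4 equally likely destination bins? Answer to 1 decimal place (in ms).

Solve the two-equation system in a and b:
  b = (725 − 434) / (log₂ 24 − log₂ 2) = 291 / (4.5850 − 1) = 81.172 ms/bit
  a = 434 − 81.172 × 1 = 352.828 ms
Then RT(4) = 352.828 + 81.172 × log₂ 4 = 352.828 + 81.172 × 2 ≈ 515.172 ms.

515.2 ms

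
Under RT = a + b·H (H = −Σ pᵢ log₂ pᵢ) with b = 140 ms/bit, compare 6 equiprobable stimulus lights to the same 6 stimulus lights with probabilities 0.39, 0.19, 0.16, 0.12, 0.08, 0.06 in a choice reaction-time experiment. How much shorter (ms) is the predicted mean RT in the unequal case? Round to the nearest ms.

38 ms

The RT saving is b·ΔH. Equiprobable H₀ = log₂(6) = 2.5850 bits; with the given probabilities H = 2.3101 bits.
b·(H₀ − H) = 140 × (2.5850 − 2.3101) = 38.47 ms.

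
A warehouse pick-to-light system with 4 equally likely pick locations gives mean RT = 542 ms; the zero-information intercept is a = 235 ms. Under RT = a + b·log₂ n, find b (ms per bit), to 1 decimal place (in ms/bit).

153.5 ms/bit

b = (542 − 235) / log₂(4) = 307 / 2 = 153.500 ms/bit.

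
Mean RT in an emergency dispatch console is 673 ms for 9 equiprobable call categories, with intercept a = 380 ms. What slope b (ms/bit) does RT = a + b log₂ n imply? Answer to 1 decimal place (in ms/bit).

9 alternatives carry log₂ 9 = 3.1699 bits; the choice cost is 673 − 380 = 293 ms, so b = 293/3.1699 = 92.431 ms/bit.

92.4 ms/bit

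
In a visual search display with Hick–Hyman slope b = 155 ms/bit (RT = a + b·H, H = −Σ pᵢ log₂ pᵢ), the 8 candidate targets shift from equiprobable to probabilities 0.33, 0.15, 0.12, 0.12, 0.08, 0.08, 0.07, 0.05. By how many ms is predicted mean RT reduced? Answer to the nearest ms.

Equiprobable entropy H₀ = log₂ 8 = 3.0000 bits.
Skewed entropy H = −Σ pᵢ log₂ pᵢ = 2.7402 bits.
ΔRT = b·(H₀ − H) = 155 × 0.2598 = 40.27 ms.

40 ms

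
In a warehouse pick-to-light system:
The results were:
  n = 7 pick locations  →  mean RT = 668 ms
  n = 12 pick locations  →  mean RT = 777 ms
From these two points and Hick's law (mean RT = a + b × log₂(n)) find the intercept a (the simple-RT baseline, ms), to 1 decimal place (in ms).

274.5 ms

Slope: b = (777 − 668) / (log₂ 12 − log₂ 7) = 109/0.7776 = 140.174 ms/bit.
a = RT₁ − b·log₂ n₁ = 668 − 140.174 × 2.8074 = 274.483 ms.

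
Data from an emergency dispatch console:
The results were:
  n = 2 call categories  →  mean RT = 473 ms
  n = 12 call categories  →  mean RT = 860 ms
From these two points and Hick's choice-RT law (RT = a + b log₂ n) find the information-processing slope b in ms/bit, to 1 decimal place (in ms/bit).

149.7 ms/bit

b = (RT₂ − RT₁)/(log₂ n₂ − log₂ n₁) = (860 − 473)/(3.5850 − 1) = 149.712 ms/bit.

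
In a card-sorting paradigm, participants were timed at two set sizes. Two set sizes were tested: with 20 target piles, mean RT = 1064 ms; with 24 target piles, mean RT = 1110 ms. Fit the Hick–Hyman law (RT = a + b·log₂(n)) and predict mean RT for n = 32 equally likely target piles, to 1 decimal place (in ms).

1182.6 ms

Solve the two-equation system in a and b:
  b = (1110 − 1064) / (log₂ 24 − log₂ 20) = 46 / (4.5850 − 4.3219) = 174.882 ms/bit
  a = 1064 − 174.882 × 4.3219 = 308.172 ms
Then RT(32) = 308.172 + 174.882 × log₂ 32 = 308.172 + 174.882 × 5 ≈ 1182.583 ms.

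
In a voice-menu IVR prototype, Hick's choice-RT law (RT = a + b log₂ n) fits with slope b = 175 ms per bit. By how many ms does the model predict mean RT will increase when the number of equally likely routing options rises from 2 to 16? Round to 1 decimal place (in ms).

ΔRT = (a + b log₂ n₂) − (a + b log₂ n₁) = b·(log₂ n₂ − log₂ n₁).
log₂(16) − log₂(2) = log₂(16/2) = log₂(8) = 3.
ΔRT = 175 × 3.0000 = 525.000 ms.

525.0 ms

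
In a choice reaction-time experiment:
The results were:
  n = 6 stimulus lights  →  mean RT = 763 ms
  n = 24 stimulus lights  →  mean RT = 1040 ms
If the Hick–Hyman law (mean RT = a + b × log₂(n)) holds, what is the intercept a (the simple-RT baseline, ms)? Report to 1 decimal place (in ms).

405.0 ms

Slope: b = (1040 − 763) / (log₂ 24 − log₂ 6) = 277/2.0000 = 138.500 ms/bit.
a = RT₁ − b·log₂ n₁ = 763 − 138.500 × 2.5850 = 404.983 ms.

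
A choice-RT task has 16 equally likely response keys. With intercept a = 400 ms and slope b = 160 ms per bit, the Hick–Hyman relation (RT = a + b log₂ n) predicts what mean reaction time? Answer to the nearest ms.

1040 ms

log₂(16) = 4 bits, so RT = 400 + 160 × 4 ≈ 1040.000 ms.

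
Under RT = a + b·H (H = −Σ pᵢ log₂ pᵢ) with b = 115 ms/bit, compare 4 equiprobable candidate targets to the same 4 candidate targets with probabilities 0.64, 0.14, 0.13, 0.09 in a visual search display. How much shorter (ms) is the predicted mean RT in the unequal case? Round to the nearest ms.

Equiprobable entropy H₀ = log₂ 4 = 2.0000 bits.
Skewed entropy H = −Σ pᵢ log₂ pᵢ = 1.5045 bits.
ΔRT = b·(H₀ − H) = 115 × 0.4955 = 56.99 ms.

57 ms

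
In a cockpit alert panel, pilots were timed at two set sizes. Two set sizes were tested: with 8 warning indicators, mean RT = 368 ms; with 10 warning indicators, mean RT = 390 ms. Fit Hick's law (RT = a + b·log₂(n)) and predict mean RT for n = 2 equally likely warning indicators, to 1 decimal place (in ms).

Fit slope and intercept:
  b = (390 − 368) / (log₂ 10 − log₂ 8) = 22 / (3.3219 − 3) = 68.338 ms/bit
  a = 368 − 68.338 × 3 = 162.985 ms
Then RT(2) = 162.985 + 68.338 × log₂ 2 = 162.985 + 68.338 × 1 ≈ 231.324 ms.

231.3 ms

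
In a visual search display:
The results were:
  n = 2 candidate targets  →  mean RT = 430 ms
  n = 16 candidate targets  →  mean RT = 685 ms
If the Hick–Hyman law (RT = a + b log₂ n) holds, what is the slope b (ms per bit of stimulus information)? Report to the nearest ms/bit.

b = (RT₂ − RT₁)/(log₂ n₂ − log₂ n₁) = (685 − 430)/(4 − 1) = 85 ms/bit.

85 ms/bit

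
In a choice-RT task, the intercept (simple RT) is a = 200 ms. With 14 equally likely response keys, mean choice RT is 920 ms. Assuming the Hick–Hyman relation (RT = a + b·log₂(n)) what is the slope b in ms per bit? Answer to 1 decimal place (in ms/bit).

b = (920 − 200) / log₂(14) = 720 / 3.8074 = 189.108 ms/bit.

189.1 ms/bit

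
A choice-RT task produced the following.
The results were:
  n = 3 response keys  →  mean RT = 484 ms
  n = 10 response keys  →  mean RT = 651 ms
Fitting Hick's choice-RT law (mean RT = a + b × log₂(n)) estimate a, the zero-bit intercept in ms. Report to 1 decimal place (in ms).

331.6 ms

The slope on a log₂ axis is (651 − 484) / (3.3219 − 1.5850) = 96.145 ms/bit.
Intercept: a = 484 − 96.145·log₂(3) = 331.614 ms.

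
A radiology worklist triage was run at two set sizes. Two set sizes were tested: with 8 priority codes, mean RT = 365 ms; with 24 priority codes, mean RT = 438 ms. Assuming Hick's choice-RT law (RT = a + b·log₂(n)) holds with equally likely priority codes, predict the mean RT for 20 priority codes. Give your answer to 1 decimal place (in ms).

With log₂ n on the abscissa the relation is linear; from the two conditions:
  b = (438 − 365) / (log₂ 24 − log₂ 8) = 73 / (4.5850 − 3) = 46.058 ms/bit
  a = 365 − 46.058 × 3 = 226.826 ms
Then RT(20) = 226.826 + 46.058 × log₂ 20 = 226.826 + 46.058 × 4.3219 ≈ 425.885 ms.

425.9 ms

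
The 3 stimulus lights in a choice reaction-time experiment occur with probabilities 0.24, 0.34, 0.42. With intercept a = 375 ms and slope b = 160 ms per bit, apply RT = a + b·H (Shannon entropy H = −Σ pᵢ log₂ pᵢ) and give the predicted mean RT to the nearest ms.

H = 0.24·log₂(1/0.24) + 0.34·log₂(1/0.34) + 0.42·log₂(1/0.42) = 1.5490 bits.
RT = 375 + 160 × 1.5490 = 622.83 ms.

623 ms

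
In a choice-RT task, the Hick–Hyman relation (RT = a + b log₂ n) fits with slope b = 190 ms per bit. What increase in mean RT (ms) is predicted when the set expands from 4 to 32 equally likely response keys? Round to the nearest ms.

ΔRT = (a + b log₂ n₂) − (a + b log₂ n₁) = b·(log₂ n₂ − log₂ n₁).
log₂(32) − log₂(4) = log₂(32/4) = log₂(8) = 3.
ΔRT = 190 × 3.0000 = 570.000 ms.

570 ms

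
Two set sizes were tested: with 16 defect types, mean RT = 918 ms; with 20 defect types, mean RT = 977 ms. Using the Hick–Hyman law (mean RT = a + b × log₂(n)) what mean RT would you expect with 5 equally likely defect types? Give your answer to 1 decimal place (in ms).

RT is linear in log₂ n, so two points fix the line:
  b = (977 − 918) / (log₂ 20 − log₂ 16) = 59 / (4.3219 − 4) = 183.271 ms/bit
  a = 918 − 183.271 × 4 = 184.917 ms
Then RT(5) = 184.917 + 183.271 × log₂ 5 = 184.917 + 183.271 × 2.3219 ≈ 610.459 ms.

610.5 ms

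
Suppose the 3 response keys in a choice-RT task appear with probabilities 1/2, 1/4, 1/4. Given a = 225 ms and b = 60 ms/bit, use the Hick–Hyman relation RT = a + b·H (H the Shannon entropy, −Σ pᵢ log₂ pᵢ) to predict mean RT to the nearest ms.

H = −Σ pᵢ log₂ pᵢ = 0.5·1 + 0.25·2 + 0.25·2 = 1.500 bits.
RT = 225 + 60 × 1.500 = 315.00 ms.

315 ms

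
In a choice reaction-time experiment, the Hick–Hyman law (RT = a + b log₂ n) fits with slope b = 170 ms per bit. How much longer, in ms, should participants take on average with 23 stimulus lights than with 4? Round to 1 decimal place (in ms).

429.0 ms

The intercept a cancels: ΔRT = b·(log₂ n₂ − log₂ n₁) = b·log₂(n₂/n₁).
log₂(23) − log₂(4) = 4.5236 − 2 = 2.5236.
ΔRT = 170 × 2.5236 = 429.006 ms.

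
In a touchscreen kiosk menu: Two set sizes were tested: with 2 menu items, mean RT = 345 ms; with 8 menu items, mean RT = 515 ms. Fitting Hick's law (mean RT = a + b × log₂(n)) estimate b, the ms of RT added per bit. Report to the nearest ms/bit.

85 ms/bit

b = (RT₂ − RT₁)/(log₂ n₂ − log₂ n₁) = (515 − 345)/(3 − 1) = 85 ms/bit.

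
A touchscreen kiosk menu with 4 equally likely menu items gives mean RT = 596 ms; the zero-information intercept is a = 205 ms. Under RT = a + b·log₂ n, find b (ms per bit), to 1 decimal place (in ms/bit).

4 alternatives carry log₂ 4 = 2 bits; the choice cost is 596 − 205 = 391 ms, so b = 391/2 = 195.500 ms/bit.

195.5 ms/bit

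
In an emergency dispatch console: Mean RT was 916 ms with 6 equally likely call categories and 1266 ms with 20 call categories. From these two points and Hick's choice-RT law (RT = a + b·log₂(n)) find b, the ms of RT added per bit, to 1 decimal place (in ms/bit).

The slope on a log₂ axis is (1266 − 916) / (4.3219 − 2.5850) = 201.501 ms/bit.

201.5 ms/bit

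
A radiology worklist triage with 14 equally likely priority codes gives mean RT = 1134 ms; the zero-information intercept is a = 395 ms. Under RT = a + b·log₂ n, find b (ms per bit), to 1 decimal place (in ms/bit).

194.1 ms/bit

14 alternatives carry log₂ 14 = 3.8074 bits; the choice cost is 1134 − 395 = 739 ms, so b = 739/3.8074 = 194.098 ms/bit.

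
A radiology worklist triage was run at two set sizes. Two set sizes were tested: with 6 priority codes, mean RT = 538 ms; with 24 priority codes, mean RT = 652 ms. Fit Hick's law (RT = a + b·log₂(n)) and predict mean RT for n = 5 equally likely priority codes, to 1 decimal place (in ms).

523.0 ms

Solve the two-equation system in a and b:
  b = (652 − 538) / (log₂ 24 − log₂ 6) = 114 / (4.5850 − 2.5850) = 57.000 ms/bit
  a = 538 − 57.000 × 2.5850 = 390.657 ms
Then RT(5) = 390.657 + 57.000 × log₂ 5 = 390.657 + 57.000 × 2.3219 ≈ 523.007 ms.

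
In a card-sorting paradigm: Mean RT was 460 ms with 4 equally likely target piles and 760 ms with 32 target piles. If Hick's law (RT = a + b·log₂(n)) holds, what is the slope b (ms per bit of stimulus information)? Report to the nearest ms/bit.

100 ms/bit

The slope on a log₂ axis is (760 − 460) / (5 − 2) = 100 ms/bit.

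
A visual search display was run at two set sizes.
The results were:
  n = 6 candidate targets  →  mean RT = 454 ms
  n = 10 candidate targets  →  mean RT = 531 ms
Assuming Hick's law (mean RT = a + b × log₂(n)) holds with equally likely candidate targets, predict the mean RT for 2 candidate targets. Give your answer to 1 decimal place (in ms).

Fit slope and intercept:
  b = (531 − 454) / (log₂ 10 − log₂ 6) = 77 / (3.3219 − 2.5850) = 104.482 ms/bit
  a = 454 − 104.482 × 2.5850 = 183.917 ms
Then RT(2) = 183.917 + 104.482 × log₂ 2 = 183.917 + 104.482 × 1 ≈ 288.399 ms.

288.4 ms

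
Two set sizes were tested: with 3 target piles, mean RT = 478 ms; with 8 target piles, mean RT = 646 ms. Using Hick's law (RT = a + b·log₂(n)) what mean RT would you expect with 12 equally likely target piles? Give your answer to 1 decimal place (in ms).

715.4 ms

With log₂ n on the abscissa the relation is linear; from the two conditions:
  b = (646 − 478) / (log₂ 8 − log₂ 3) = 168 / (3 − 1.5850) = 118.725 ms/bit
  a = 478 − 118.725 × 1.5850 = 289.826 ms
Then RT(12) = 289.826 + 118.725 × log₂ 12 = 289.826 + 118.725 × 3.5850 ≈ 715.450 ms.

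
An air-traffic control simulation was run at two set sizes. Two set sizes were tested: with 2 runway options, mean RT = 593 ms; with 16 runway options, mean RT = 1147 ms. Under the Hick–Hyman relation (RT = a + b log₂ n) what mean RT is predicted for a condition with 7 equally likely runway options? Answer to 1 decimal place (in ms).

With log₂ n on the abscissa the relation is linear; from the two conditions:
  b = (1147 − 593) / (log₂ 16 − log₂ 2) = 554 / (4 − 1) = 184.667 ms/bit
  a = 593 − 184.667 × 1 = 408.333 ms
Then RT(7) = 408.333 + 184.667 × log₂ 7 = 408.333 + 184.667 × 2.8074 ≈ 926.758 ms.

926.8 ms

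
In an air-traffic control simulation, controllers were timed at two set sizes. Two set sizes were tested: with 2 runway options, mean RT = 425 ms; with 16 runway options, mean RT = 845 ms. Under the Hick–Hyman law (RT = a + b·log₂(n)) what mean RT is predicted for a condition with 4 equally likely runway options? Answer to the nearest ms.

565 ms

Solve the two-equation system in a and b:
  b = (845 − 425) / (log₂ 16 − log₂ 2) = 420 / (4 − 1) = 140 ms/bit
  a = 425 − 140 × 1 = 285 ms
Then RT(4) = 285 + 140 × log₂ 4 = 285 + 140 × 2 ≈ 565.000 ms.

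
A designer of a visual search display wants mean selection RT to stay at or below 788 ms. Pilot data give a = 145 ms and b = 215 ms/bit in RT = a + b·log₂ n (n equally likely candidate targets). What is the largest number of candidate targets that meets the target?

Information budget: (788 − 145)/215 = 2.9907 bits, so n ≤ 2^2.9907 = 7.949 → at most 7.

7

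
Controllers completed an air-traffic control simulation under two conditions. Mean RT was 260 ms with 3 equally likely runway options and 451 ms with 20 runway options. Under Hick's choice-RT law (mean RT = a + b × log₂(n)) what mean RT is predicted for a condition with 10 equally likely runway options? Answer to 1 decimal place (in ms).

Solve the two-equation system in a and b:
  b = (451 − 260) / (log₂ 20 − log₂ 3) = 191 / (4.3219 − 1.5850) = 69.785 ms/bit
  a = 260 − 69.785 × 1.5850 = 149.393 ms
Then RT(10) = 149.393 + 69.785 × log₂ 10 = 149.393 + 69.785 × 3.3219 ≈ 381.215 ms.

381.2 ms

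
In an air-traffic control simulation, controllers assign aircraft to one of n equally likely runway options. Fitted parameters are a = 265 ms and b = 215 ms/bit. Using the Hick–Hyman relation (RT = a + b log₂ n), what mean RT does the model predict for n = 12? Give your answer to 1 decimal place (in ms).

log₂(12) = 3.5850 bits, so RT = 265 + 215 × 3.5850 ≈ 1035.767 ms.

1035.8 ms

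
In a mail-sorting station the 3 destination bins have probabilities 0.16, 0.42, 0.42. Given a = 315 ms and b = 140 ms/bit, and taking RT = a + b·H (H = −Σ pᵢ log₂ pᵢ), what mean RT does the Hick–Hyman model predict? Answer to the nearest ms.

521 ms

Entropy contributions −pᵢ log₂ pᵢ: 0.4230, 0.5256, 0.5256; sum H = 1.4743 bits.
RT = a + bH = 315 + 140·1.4743 = 521.40 ms.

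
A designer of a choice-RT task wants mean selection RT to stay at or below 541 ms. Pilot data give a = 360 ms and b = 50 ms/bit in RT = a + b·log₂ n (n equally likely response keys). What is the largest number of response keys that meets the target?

Set 360 + 50·log₂ n ≤ 541 → log₂ n ≤ (541 − 360)/50 = 3.6200.
So n ≤ 2^3.6200 = 12.295; the largest integer n is 12.

12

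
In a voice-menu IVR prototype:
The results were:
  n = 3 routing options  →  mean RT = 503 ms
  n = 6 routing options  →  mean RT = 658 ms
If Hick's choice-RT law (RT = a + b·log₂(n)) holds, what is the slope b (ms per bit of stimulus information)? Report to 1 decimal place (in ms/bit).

155.0 ms/bit

Slope: b = (658 − 503) / (log₂ 6 − log₂ 3) = 155/1.0000 = 155.000 ms/bit.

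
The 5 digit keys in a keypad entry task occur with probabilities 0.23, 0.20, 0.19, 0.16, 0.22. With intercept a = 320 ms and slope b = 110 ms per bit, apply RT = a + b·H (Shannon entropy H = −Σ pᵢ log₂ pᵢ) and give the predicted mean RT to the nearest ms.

Entropy contributions −pᵢ log₂ pᵢ: 0.4877, 0.4644, 0.4552, 0.4230, 0.4806; sum H = 2.3109 bits.
RT = a + bH = 320 + 110·2.3109 = 574.20 ms.

574 ms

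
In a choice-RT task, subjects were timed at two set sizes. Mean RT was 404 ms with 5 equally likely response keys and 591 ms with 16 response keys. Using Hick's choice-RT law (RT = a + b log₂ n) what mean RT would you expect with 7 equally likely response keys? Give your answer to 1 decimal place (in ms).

458.1 ms

Solve the two-equation system in a and b:
  b = (591 − 404) / (log₂ 16 − log₂ 5) = 187 / (4 − 2.3219) = 111.437 ms/bit
  a = 404 − 111.437 × 2.3219 = 145.250 ms
Then RT(7) = 145.250 + 111.437 × log₂ 7 = 145.250 + 111.437 × 2.8074 ≈ 458.095 ms.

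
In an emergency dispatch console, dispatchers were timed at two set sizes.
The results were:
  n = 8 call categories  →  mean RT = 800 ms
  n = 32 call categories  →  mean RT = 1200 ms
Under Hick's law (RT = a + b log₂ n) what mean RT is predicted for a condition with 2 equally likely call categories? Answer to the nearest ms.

Solve the two-equation system in a and b:
  b = (1200 − 800) / (log₂ 32 − log₂ 8) = 400 / (5 − 3) = 200 ms/bit
  a = 800 − 200 × 3 = 200 ms
Then RT(2) = 200 + 200 × log₂ 2 = 200 + 200 × 1 ≈ 400.000 ms.

400 ms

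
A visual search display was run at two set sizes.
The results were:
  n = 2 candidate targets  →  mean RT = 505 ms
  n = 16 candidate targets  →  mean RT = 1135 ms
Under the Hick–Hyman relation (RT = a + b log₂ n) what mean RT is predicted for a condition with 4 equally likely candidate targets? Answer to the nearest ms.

RT is linear in log₂ n, so two points fix the line:
  b = (1135 − 505) / (log₂ 16 − log₂ 2) = 630 / (4 − 1) = 210 ms/bit
  a = 505 − 210 × 1 = 295 ms
Then RT(4) = 295 + 210 × log₂ 4 = 295 + 210 × 2 ≈ 715.000 ms.

715 ms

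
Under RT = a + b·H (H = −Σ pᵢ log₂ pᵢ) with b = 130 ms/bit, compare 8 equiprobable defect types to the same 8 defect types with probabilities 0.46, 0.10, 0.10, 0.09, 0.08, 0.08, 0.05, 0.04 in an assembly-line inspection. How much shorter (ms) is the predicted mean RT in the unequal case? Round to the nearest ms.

The RT saving is b·ΔH. Equiprobable H₀ = log₂(8) = 3.0000 bits; with the given probabilities H = 2.4772 bits.
b·(H₀ − H) = 130 × (3.0000 − 2.4772) = 67.96 ms.

68 ms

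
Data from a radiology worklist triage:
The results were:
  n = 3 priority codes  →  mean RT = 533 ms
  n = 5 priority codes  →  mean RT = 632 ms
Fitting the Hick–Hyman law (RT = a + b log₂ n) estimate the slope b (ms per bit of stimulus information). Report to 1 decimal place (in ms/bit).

134.3 ms/bit

Slope: b = (632 − 533) / (log₂ 5 − log₂ 3) = 99/0.7370 = 134.335 ms/bit.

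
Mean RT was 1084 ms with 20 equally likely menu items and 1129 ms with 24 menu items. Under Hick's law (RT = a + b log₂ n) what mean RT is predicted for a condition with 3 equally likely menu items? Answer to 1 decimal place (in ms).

Fit slope and intercept:
  b = (1129 − 1084) / (log₂ 24 − log₂ 20) = 45 / (4.5850 − 4.3219) = 171.080 ms/bit
  a = 1084 − 171.080 × 4.3219 = 344.603 ms
Then RT(3) = 344.603 + 171.080 × log₂ 3 = 344.603 + 171.080 × 1.5850 ≈ 615.759 ms.

615.8 ms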